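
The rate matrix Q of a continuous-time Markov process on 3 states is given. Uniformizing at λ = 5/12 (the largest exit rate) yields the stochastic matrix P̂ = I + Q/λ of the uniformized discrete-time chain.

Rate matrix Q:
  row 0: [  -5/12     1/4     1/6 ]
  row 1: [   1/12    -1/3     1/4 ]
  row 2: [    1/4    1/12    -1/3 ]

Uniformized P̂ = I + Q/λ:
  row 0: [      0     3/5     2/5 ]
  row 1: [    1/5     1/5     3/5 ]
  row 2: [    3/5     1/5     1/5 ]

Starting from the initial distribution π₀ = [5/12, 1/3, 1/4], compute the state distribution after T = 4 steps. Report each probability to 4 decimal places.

t=0: π = [0.4167, 0.3333, 0.2500]
t=1: π = [0.2167, 0.3667, 0.4167]
t=2: π = [0.3233, 0.2867, 0.3900]
t=3: π = [0.2913, 0.3293, 0.3793]
t=4: π = [0.2935, 0.3165, 0.3900]

π = [0.2935, 0.3165, 0.3900]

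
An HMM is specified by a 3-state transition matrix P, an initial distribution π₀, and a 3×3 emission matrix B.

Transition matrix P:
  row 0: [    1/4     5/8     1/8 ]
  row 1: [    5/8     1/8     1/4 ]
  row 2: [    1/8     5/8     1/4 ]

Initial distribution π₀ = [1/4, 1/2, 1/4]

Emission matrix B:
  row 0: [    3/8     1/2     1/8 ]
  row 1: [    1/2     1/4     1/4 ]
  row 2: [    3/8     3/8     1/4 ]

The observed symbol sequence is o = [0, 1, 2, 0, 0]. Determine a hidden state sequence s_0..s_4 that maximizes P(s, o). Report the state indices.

t=0: δ = [9.375e-02, 2.500e-01, 9.375e-02]  (obs o_0=0)
t=1: δ = [7.812e-02, 1.465e-02, 2.344e-02]  ψ = [1, 0, 1]  (obs o_1=1)
t=2: δ = [2.441e-03, 1.221e-02, 2.441e-03]  ψ = [0, 0, 0]  (obs o_2=2)
t=3: δ = [2.861e-03, 7.629e-04, 1.144e-03]  ψ = [1, 0, 1]  (obs o_3=0)
t=4: δ = [2.682e-04, 8.941e-04, 1.341e-04]  ψ = [0, 0, 0]  (obs o_4=0)
backtrack: best end state = 1; path = [1, 0, 1, 0, 1]

path = [1, 0, 1, 0, 1]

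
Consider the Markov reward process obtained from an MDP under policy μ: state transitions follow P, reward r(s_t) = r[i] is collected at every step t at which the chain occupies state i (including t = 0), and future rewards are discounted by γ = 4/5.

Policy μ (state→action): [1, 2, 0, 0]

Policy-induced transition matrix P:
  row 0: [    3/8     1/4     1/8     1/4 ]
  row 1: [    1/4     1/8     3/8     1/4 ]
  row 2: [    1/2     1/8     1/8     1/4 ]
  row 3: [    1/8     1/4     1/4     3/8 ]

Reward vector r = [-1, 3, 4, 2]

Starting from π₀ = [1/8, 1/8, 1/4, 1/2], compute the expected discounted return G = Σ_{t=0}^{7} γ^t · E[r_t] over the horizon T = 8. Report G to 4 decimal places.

G = 7.7665

t=0: π = [0.1250, 0.1250, 0.2500, 0.5000], E[r] = 2.2500, γ^t·E[r] = 2.250000, running G = 2.250000
t=1: π = [0.2656, 0.2031, 0.2188, 0.3125], E[r] = 1.8438, γ^t·E[r] = 1.475000, running G = 3.725000
t=2: π = [0.2988, 0.1973, 0.2148, 0.2891], E[r] = 1.7305, γ^t·E[r] = 1.107500, running G = 4.832500
t=3: π = [0.3049, 0.1985, 0.2104, 0.2861], E[r] = 1.7046, γ^t·E[r] = 0.872750, running G = 5.705250
t=4: π = [0.3050, 0.1989, 0.2104, 0.2858], E[r] = 1.7048, γ^t·E[r] = 0.698275, running G = 6.403525
t=5: π = [0.3050, 0.1988, 0.2104, 0.2857], E[r] = 1.7047, γ^t·E[r] = 0.558608, running G = 6.962133
t=6: π = [0.3050, 0.1988, 0.2104, 0.2857], E[r] = 1.7046, γ^t·E[r] = 0.446859, running G = 7.408991
t=7: π = [0.3050, 0.1988, 0.2104, 0.2857], E[r] = 1.7046, γ^t·E[r] = 0.357487, running G = 7.766479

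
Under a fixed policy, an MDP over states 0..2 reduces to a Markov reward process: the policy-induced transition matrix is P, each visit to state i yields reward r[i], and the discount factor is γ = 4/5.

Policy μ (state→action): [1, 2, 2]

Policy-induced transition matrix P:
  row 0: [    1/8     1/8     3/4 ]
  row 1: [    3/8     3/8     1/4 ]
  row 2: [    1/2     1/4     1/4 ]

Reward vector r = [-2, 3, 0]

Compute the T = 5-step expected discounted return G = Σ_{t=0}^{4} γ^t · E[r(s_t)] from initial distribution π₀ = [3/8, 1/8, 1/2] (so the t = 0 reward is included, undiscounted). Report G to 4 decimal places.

t=0: π = [0.3750, 0.1250, 0.5000], E[r] = -0.3750, γ^t·E[r] = -0.375000, running G = -0.375000
t=1: π = [0.3438, 0.2188, 0.4375], E[r] = -0.0313, γ^t·E[r] = -0.025000, running G = -0.400000
t=2: π = [0.3438, 0.2344, 0.4219], E[r] = 0.0156, γ^t·E[r] = 0.010000, running G = -0.390000
t=3: π = [0.3418, 0.2363, 0.4219], E[r] = 0.0254, γ^t·E[r] = 0.013000, running G = -0.377000
t=4: π = [0.3423, 0.2368, 0.4209], E[r] = 0.0259, γ^t·E[r] = 0.010600, running G = -0.366400

G = -0.3664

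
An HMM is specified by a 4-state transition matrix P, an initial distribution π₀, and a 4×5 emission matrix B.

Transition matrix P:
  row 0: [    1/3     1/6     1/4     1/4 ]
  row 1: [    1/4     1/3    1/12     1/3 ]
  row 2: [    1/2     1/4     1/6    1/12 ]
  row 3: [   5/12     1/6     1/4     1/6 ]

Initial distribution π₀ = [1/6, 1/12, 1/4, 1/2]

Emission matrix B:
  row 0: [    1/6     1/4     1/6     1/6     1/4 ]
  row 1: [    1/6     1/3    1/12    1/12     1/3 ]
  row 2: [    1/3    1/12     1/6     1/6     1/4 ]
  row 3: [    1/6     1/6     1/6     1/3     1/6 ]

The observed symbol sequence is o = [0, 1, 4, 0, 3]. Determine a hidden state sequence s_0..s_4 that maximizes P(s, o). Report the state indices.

path = [2, 0, 0, 2, 0]

t=0: δ = [2.778e-02, 1.389e-02, 8.333e-02, 8.333e-02]  (obs o_0=0)
t=1: δ = [1.042e-02, 6.944e-03, 1.736e-03, 2.315e-03]  ψ = [2, 2, 3, 3]  (obs o_1=1)
t=2: δ = [8.681e-04, 7.716e-04, 6.510e-04, 4.340e-04]  ψ = [0, 1, 0, 0]  (obs o_2=4)
t=3: δ = [5.425e-05, 4.287e-05, 7.234e-05, 4.287e-05]  ψ = [2, 1, 0, 1]  (obs o_3=0)
t=4: δ = [6.028e-06, 1.507e-06, 2.261e-06, 4.763e-06]  ψ = [2, 2, 0, 1]  (obs o_4=3)
backtrack: best end state = 0; path = [2, 0, 0, 2, 0]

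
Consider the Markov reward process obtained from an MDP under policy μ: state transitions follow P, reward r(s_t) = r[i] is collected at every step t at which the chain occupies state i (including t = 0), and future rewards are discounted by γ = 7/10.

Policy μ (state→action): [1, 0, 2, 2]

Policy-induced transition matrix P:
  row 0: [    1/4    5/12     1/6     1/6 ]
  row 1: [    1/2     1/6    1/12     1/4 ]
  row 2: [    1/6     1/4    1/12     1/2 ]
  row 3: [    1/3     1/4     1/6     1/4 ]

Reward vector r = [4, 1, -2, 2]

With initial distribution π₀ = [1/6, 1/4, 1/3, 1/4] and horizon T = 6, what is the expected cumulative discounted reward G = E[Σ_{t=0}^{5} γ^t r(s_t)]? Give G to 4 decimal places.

t=0: π = [0.1667, 0.2500, 0.3333, 0.2500], E[r] = 0.7500, γ^t·E[r] = 0.750000, running G = 0.750000
t=1: π = [0.3056, 0.2569, 0.1181, 0.3194], E[r] = 1.8819, γ^t·E[r] = 1.317361, running G = 2.067361
t=2: π = [0.3310, 0.2795, 0.1354, 0.2541], E[r] = 1.8409, γ^t·E[r] = 0.902020, running G = 2.969381
t=3: π = [0.3298, 0.2819, 0.1321, 0.2563], E[r] = 1.8493, γ^t·E[r] = 0.634308, running G = 3.603689
t=4: π = [0.3308, 0.2815, 0.1322, 0.2555], E[r] = 1.8515, γ^t·E[r] = 0.444542, running G = 4.048231
t=5: π = [0.3306, 0.2817, 0.1322, 0.2555], E[r] = 1.8508, γ^t·E[r] = 0.311069, running G = 4.359300

G = 4.3593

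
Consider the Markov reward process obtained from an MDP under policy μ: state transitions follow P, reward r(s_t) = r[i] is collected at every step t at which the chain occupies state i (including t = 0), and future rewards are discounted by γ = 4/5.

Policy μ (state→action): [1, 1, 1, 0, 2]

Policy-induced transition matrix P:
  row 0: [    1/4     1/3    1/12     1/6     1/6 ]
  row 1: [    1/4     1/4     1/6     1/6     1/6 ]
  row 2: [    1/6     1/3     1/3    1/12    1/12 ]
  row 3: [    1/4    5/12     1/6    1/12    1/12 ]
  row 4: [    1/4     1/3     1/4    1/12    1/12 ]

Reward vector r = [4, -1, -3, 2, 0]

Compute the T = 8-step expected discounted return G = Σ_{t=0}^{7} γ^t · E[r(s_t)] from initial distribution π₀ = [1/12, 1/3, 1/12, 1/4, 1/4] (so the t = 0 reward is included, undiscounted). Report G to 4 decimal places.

G = 1.2226

t=0: π = [0.0833, 0.3333, 0.0833, 0.2500, 0.2500], E[r] = 0.2500, γ^t·E[r] = 0.250000, running G = 0.250000
t=1: π = [0.2431, 0.3264, 0.1944, 0.1181, 0.1181], E[r] = 0.2986, γ^t·E[r] = 0.238889, running G = 0.488889
t=2: π = [0.2338, 0.3160, 0.1887, 0.1308, 0.1308], E[r] = 0.3148, γ^t·E[r] = 0.201481, running G = 0.690370
t=3: π = [0.2343, 0.3179, 0.1895, 0.1291, 0.1291], E[r] = 0.3089, γ^t·E[r] = 0.158173, running G = 0.848543
t=4: π = [0.2342, 0.3176, 0.1895, 0.1293, 0.1293], E[r] = 0.3094, γ^t·E[r] = 0.126746, running G = 0.975289
t=5: π = [0.2342, 0.3176, 0.1895, 0.1293, 0.1293], E[r] = 0.3093, γ^t·E[r] = 0.101349, running G = 1.076638
t=6: π = [0.2342, 0.3176, 0.1895, 0.1293, 0.1293], E[r] = 0.3093, γ^t·E[r] = 0.081081, running G = 1.157719
t=7: π = [0.2342, 0.3176, 0.1895, 0.1293, 0.1293], E[r] = 0.3093, γ^t·E[r] = 0.064864, running G = 1.222583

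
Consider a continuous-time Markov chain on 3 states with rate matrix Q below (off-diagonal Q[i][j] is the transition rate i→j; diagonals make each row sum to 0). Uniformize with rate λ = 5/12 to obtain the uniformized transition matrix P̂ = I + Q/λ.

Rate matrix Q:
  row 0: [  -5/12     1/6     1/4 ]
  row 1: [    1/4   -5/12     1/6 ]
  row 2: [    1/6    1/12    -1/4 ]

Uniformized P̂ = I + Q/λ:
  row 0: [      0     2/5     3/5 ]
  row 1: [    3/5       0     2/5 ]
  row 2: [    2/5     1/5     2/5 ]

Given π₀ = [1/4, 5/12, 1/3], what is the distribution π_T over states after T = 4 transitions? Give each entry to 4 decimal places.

t=0: π = [0.2500, 0.4167, 0.3333]
t=1: π = [0.3833, 0.1667, 0.4500]
t=2: π = [0.2800, 0.2433, 0.4767]
t=3: π = [0.3367, 0.2073, 0.4560]
t=4: π = [0.3068, 0.2259, 0.4673]

π = [0.3068, 0.2259, 0.4673]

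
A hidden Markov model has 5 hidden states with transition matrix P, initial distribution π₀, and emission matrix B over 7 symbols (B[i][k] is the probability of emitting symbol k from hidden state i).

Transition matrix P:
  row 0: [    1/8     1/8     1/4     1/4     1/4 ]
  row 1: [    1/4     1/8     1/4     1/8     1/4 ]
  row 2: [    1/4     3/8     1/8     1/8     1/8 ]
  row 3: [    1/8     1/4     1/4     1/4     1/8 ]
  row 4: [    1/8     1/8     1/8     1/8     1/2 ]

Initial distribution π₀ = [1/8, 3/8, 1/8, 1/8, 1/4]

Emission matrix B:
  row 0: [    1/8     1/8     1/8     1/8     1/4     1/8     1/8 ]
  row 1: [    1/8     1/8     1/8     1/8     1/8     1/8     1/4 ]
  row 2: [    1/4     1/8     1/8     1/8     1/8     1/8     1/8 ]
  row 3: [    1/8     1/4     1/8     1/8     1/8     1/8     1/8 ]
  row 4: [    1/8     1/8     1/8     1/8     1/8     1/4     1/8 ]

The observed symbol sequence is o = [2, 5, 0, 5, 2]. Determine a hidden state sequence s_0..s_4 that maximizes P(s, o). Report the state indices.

path = [4, 4, 4, 4, 4]

t=0: δ = [1.562e-02, 4.688e-02, 1.562e-02, 1.562e-02, 3.125e-02]  (obs o_0=2)
t=1: δ = [1.465e-03, 7.324e-04, 1.465e-03, 7.324e-04, 3.906e-03]  ψ = [1, 1, 1, 1, 4]  (obs o_1=5)
t=2: δ = [6.104e-05, 6.866e-05, 1.221e-04, 6.104e-05, 2.441e-04]  ψ = [4, 2, 4, 4, 4]  (obs o_2=0)
t=3: δ = [3.815e-06, 5.722e-06, 3.815e-06, 3.815e-06, 3.052e-05]  ψ = [2, 2, 4, 4, 4]  (obs o_3=5)
t=4: δ = [4.768e-07, 4.768e-07, 4.768e-07, 4.768e-07, 1.907e-06]  ψ = [4, 4, 4, 4, 4]  (obs o_4=2)
backtrack: best end state = 4; path = [4, 4, 4, 4, 4]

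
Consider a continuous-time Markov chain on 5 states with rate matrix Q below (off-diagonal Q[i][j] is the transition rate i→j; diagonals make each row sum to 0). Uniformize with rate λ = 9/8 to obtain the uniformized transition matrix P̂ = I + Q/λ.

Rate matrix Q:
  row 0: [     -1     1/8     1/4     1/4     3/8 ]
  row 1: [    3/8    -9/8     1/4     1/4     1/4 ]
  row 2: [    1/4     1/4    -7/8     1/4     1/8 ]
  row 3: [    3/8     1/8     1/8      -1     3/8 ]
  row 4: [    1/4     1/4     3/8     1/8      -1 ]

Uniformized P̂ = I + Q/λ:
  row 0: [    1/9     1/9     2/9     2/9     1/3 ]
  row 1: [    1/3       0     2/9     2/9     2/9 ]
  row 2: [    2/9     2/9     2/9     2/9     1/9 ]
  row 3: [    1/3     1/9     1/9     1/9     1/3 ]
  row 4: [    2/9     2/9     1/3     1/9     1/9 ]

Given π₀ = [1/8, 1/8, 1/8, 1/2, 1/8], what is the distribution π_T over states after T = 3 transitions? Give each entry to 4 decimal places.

t=0: π = [0.1250, 0.1250, 0.1250, 0.5000, 0.1250]
t=1: π = [0.2778, 0.1250, 0.1806, 0.1528, 0.2639]
t=2: π = [0.2222, 0.1466, 0.2346, 0.1759, 0.2207]
t=3: π = [0.2334, 0.1454, 0.2272, 0.1782, 0.2159]

π = [0.2334, 0.1454, 0.2272, 0.1782, 0.2159]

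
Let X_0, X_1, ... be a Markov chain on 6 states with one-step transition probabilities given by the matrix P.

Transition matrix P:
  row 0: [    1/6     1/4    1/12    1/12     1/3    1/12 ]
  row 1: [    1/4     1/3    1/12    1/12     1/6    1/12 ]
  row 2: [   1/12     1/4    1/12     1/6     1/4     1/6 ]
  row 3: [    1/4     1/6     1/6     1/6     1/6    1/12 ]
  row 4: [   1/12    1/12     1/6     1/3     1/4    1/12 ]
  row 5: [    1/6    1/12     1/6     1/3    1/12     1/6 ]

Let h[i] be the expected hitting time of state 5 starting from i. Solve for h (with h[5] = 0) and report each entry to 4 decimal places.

h = [10.7406, 10.7563, 9.8472, 10.6737, 10.6540, 0.0000]

First-step conditioning: h[5] = 0; for i ≠ 5, h[i] = 1 + Σ_k P[i][k]·h[k].
  h[0] = 1 + 1/6·h[0] + 1/4·h[1] + 1/12·h[2] + 1/12·h[3] + 1/3·h[4]
  h[1] = 1 + 1/4·h[0] + 1/3·h[1] + 1/12·h[2] + 1/12·h[3] + 1/6·h[4]
  h[2] = 1 + 1/12·h[0] + 1/4·h[1] + 1/12·h[2] + 1/6·h[3] + 1/4·h[4]
  h[3] = 1 + 1/4·h[0] + 1/6·h[1] + 1/6·h[2] + 1/6·h[3] + 1/6·h[4]
  h[4] = 1 + 1/12·h[0] + 1/12·h[1] + 1/6·h[2] + 1/3·h[3] + 1/4·h[4]
Solving the 5×5 linear system over states ≠ 5 gives exactly h = [32748/3049, 32796/3049, 30024/3049, 32544/3049, 32484/3049, 0] (h[5] = 0 is the target).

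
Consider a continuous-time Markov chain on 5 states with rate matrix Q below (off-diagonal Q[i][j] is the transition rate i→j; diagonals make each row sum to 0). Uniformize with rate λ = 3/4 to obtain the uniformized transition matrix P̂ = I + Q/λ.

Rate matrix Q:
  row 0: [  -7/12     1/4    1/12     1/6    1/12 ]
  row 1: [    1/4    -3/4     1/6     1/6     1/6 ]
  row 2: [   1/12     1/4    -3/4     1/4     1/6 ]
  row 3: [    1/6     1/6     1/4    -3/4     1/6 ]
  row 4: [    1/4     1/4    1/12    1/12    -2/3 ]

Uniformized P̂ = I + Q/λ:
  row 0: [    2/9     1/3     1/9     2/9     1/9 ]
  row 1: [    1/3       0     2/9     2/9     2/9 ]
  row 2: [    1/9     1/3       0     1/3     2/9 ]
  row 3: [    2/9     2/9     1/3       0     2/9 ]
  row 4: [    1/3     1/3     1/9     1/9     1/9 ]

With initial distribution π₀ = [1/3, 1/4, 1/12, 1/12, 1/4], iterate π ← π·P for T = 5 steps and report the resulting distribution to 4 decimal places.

π = [0.2500, 0.2351, 0.1595, 0.1805, 0.1750]

t=0: π = [0.3333, 0.2500, 0.0833, 0.0833, 0.2500]
t=1: π = [0.2685, 0.2407, 0.1481, 0.1852, 0.1574]
t=2: π = [0.2500, 0.2325, 0.1626, 0.1800, 0.1749]
t=3: π = [0.2494, 0.2358, 0.1589, 0.1808, 0.1750]
t=4: π = [0.2502, 0.2346, 0.1598, 0.1802, 0.1751]
t=5: π = [0.2500, 0.2351, 0.1595, 0.1805, 0.1750]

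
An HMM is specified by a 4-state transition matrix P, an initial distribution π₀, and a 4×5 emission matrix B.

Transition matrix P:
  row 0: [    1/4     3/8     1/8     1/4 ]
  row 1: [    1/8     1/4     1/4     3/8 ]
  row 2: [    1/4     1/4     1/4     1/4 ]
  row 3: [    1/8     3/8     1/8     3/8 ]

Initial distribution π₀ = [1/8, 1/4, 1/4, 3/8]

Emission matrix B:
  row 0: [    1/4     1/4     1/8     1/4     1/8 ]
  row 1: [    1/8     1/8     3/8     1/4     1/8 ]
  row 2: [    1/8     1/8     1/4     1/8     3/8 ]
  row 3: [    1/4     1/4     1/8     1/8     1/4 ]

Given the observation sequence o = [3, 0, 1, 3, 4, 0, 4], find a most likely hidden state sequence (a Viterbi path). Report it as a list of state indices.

t=0: δ = [3.125e-02, 6.250e-02, 3.125e-02, 4.688e-02]  (obs o_0=3)
t=1: δ = [1.953e-03, 2.197e-03, 1.953e-03, 5.859e-03]  ψ = [0, 3, 1, 1]  (obs o_1=0)
t=2: δ = [1.831e-04, 2.747e-04, 9.155e-05, 5.493e-04]  ψ = [3, 3, 3, 3]  (obs o_2=1)
t=3: δ = [1.717e-05, 5.150e-05, 8.583e-06, 2.575e-05]  ψ = [3, 3, 1, 3]  (obs o_3=3)
t=4: δ = [8.047e-07, 1.609e-06, 4.828e-06, 4.828e-06]  ψ = [1, 1, 1, 1]  (obs o_4=4)
t=5: δ = [3.017e-07, 2.263e-07, 1.509e-07, 4.526e-07]  ψ = [2, 3, 2, 3]  (obs o_5=0)
t=6: δ = [9.430e-09, 2.122e-08, 2.122e-08, 4.243e-08]  ψ = [0, 3, 1, 3]  (obs o_6=4)
backtrack: best end state = 3; path = [1, 3, 3, 1, 3, 3, 3]

path = [1, 3, 3, 1, 3, 3, 3]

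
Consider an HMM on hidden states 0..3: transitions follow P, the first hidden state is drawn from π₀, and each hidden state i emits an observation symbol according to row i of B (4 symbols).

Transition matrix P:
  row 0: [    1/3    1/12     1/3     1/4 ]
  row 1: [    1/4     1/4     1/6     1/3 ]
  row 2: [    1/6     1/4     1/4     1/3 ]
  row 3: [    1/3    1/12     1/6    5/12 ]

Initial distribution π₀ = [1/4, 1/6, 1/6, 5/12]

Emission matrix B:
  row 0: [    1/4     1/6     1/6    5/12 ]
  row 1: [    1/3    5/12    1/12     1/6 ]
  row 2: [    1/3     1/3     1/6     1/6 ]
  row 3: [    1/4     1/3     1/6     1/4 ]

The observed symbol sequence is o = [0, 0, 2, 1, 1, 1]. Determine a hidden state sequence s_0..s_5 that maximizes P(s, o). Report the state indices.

t=0: δ = [6.250e-02, 5.556e-02, 5.556e-02, 1.042e-01]  (obs o_0=0)
t=1: δ = [8.681e-03, 4.630e-03, 6.944e-03, 1.085e-02]  ψ = [3, 1, 0, 3]  (obs o_1=0)
t=2: δ = [6.028e-04, 1.447e-04, 4.823e-04, 7.535e-04]  ψ = [3, 2, 0, 3]  (obs o_2=2)
t=3: δ = [4.186e-05, 5.023e-05, 6.698e-05, 1.047e-04]  ψ = [3, 2, 0, 3]  (obs o_3=1)
t=4: δ = [5.814e-06, 6.977e-06, 5.814e-06, 1.454e-05]  ψ = [3, 2, 3, 3]  (obs o_4=1)
t=5: δ = [8.075e-07, 7.268e-07, 8.075e-07, 2.019e-06]  ψ = [3, 1, 3, 3]  (obs o_5=1)
backtrack: best end state = 3; path = [3, 3, 3, 3, 3, 3]

path = [3, 3, 3, 3, 3, 3]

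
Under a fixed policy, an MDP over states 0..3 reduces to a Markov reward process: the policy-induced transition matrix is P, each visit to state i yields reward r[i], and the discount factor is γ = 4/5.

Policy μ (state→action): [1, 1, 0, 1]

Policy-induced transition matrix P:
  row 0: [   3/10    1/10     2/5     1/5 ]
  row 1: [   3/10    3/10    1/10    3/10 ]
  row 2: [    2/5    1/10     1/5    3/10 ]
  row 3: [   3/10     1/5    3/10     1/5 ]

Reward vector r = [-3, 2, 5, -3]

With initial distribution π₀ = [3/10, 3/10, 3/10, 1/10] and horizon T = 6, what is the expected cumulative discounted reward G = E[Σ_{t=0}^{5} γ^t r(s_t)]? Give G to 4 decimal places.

G = 0.6762

t=0: π = [0.3000, 0.3000, 0.3000, 0.1000], E[r] = 0.9000, γ^t·E[r] = 0.900000, running G = 0.900000
t=1: π = [0.3300, 0.1700, 0.2400, 0.2600], E[r] = -0.2300, γ^t·E[r] = -0.184000, running G = 0.716000
t=2: π = [0.3240, 0.1600, 0.2750, 0.2410], E[r] = 0.0000, γ^t·E[r] = 0.000000, running G = 0.716000
t=3: π = [0.3275, 0.1561, 0.2729, 0.2435], E[r] = -0.0363, γ^t·E[r] = -0.018586, running G = 0.697414
t=4: π = [0.3273, 0.1556, 0.2742, 0.2429], E[r] = -0.0282, γ^t·E[r] = -0.011563, running G = 0.685851
t=5: π = [0.3274, 0.1554, 0.2742, 0.2430], E[r] = -0.0295, γ^t·E[r] = -0.009651, running G = 0.676201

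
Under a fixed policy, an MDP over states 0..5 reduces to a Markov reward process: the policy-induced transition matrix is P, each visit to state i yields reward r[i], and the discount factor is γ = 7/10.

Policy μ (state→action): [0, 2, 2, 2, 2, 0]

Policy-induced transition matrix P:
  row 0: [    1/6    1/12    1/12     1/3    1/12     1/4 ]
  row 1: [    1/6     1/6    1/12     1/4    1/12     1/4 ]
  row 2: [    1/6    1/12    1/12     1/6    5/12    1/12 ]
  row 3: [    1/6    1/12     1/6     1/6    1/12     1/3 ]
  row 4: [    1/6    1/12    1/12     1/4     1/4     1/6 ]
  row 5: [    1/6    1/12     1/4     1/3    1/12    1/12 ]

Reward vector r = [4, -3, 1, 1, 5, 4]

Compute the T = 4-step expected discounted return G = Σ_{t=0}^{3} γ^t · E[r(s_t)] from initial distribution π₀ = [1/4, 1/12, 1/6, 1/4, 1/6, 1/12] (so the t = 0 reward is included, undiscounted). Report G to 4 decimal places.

G = 6.0062

t=0: π = [0.2500, 0.0833, 0.1667, 0.2500, 0.1667, 0.0833], E[r] = 2.3333, γ^t·E[r] = 2.333333, running G = 2.333333
t=1: π = [0.1667, 0.0903, 0.1181, 0.2431, 0.1667, 0.2153], E[r] = 2.4514, γ^t·E[r] = 1.715972, running G = 4.049306
t=2: π = [0.1667, 0.0909, 0.1395, 0.2517, 0.1505, 0.2008], E[r] = 2.3409, γ^t·E[r] = 1.147020, running G = 5.196325
t=3: π = [0.1667, 0.0909, 0.1378, 0.2480, 0.1549, 0.2017], E[r] = 2.3612, γ^t·E[r] = 0.809878, running G = 6.006203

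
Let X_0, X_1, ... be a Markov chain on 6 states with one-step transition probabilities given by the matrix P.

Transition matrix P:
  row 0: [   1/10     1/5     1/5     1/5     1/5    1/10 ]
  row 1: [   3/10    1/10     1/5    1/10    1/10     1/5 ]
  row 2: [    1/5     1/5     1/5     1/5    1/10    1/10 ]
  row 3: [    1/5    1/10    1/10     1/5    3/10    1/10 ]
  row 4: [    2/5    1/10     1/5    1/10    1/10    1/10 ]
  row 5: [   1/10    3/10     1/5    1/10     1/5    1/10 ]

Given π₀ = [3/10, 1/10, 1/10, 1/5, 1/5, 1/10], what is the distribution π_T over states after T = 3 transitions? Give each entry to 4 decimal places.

t=0: π = [0.3000, 0.1000, 0.1000, 0.2000, 0.2000, 0.1000]
t=1: π = [0.2100, 0.1600, 0.1800, 0.1600, 0.1800, 0.1100]
t=2: π = [0.2200, 0.1610, 0.1840, 0.1550, 0.1640, 0.1160]
t=3: π = [0.2153, 0.1636, 0.1845, 0.1559, 0.1646, 0.1161]

π = [0.2153, 0.1636, 0.1845, 0.1559, 0.1646, 0.1161]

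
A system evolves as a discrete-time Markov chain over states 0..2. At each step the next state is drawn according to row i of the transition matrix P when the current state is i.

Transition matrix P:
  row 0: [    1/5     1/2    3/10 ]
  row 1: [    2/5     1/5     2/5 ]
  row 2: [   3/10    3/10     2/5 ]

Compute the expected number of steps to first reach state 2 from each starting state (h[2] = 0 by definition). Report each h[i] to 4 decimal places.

First-step conditioning: h[2] = 0; for i ≠ 2, h[i] = 1 + Σ_k P[i][k]·h[k].
  h[0] = 1 + 1/5·h[0] + 1/2·h[1]
  h[1] = 1 + 2/5·h[0] + 1/5·h[1]
Solving the 2×2 linear system over states ≠ 2 gives exactly h = [65/22, 30/11, 0] (h[2] = 0 is the target).

h = [2.9545, 2.7273, 0.0000]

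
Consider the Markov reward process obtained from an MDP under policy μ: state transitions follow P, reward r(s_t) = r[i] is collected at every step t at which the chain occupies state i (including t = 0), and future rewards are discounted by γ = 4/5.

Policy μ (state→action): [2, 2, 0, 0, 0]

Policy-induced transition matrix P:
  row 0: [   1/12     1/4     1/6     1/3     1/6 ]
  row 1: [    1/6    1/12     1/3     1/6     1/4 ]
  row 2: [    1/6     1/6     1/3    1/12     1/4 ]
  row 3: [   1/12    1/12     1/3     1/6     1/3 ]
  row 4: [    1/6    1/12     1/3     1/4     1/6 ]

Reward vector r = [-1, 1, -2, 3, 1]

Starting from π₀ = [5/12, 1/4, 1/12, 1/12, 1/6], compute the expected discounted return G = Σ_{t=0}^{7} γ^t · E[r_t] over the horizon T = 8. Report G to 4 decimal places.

G = 0.8089

t=0: π = [0.4167, 0.2500, 0.0833, 0.0833, 0.1667], E[r] = 0.0833, γ^t·E[r] = 0.083333, running G = 0.083333
t=1: π = [0.1250, 0.1597, 0.2639, 0.2431, 0.2083], E[r] = 0.4444, γ^t·E[r] = 0.355556, running G = 0.438889
t=2: π = [0.1360, 0.1262, 0.3125, 0.1829, 0.2425], E[r] = 0.1563, γ^t·E[r] = 0.100000, running G = 0.538889
t=3: π = [0.1401, 0.1320, 0.3107, 0.1835, 0.2337], E[r] = 0.1548, γ^t·E[r] = 0.079259, running G = 0.618148
t=4: π = [0.1397, 0.1326, 0.3100, 0.1836, 0.2341], E[r] = 0.1578, γ^t·E[r] = 0.064655, running G = 0.682803
t=5: π = [0.1397, 0.1324, 0.3100, 0.1836, 0.2341], E[r] = 0.1577, γ^t·E[r] = 0.051662, running G = 0.734466
t=6: π = [0.1397, 0.1325, 0.3100, 0.1836, 0.2341], E[r] = 0.1577, γ^t·E[r] = 0.041335, running G = 0.775800
t=7: π = [0.1397, 0.1325, 0.3100, 0.1836, 0.2341], E[r] = 0.1577, γ^t·E[r] = 0.033067, running G = 0.808867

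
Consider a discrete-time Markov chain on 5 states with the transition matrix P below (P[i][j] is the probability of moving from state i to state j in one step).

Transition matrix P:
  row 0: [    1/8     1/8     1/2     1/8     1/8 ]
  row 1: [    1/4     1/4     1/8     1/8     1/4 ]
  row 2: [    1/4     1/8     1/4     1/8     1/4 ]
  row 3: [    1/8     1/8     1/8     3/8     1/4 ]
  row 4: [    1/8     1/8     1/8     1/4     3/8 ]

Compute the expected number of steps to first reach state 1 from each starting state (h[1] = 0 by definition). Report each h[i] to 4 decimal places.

h = [8.0000, 0.0000, 8.0000, 8.0000, 8.0000]

First-step conditioning: h[1] = 0; for i ≠ 1, h[i] = 1 + Σ_k P[i][k]·h[k].
  h[0] = 1 + 1/8·h[0] + 1/2·h[2] + 1/8·h[3] + 1/8·h[4]
  h[2] = 1 + 1/4·h[0] + 1/4·h[2] + 1/8·h[3] + 1/4·h[4]
  h[3] = 1 + 1/8·h[0] + 1/8·h[2] + 3/8·h[3] + 1/4·h[4]
  h[4] = 1 + 1/8·h[0] + 1/8·h[2] + 1/4·h[3] + 3/8·h[4]
Solving the 4×4 linear system over states ≠ 1 gives exactly h = [8, 0, 8, 8, 8] (h[1] = 0 is the target).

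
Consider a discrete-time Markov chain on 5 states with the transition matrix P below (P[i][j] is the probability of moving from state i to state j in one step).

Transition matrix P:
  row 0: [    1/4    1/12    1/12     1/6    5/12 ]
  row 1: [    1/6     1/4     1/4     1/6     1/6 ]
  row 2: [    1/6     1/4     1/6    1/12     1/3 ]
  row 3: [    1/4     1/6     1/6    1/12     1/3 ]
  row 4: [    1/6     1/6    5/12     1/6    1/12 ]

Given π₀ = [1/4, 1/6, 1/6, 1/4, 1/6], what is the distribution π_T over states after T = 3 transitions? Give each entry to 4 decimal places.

t=0: π = [0.2500, 0.1667, 0.1667, 0.2500, 0.1667]
t=1: π = [0.2083, 0.1736, 0.2014, 0.1319, 0.2847]
t=2: π = [0.1950, 0.1806, 0.2350, 0.1389, 0.2506]
t=3: π = [0.1945, 0.1850, 0.2281, 0.1355, 0.2568]

π = [0.1945, 0.1850, 0.2281, 0.1355, 0.2568]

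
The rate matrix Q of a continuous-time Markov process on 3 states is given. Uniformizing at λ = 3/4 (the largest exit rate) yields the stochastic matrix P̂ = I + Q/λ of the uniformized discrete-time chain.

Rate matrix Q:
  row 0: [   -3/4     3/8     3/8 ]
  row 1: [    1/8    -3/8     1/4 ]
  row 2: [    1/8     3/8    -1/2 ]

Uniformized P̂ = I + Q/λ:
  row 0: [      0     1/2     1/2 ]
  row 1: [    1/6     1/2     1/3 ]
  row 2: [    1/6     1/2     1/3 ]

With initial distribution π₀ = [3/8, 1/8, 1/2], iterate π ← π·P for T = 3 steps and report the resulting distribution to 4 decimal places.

t=0: π = [0.3750, 0.1250, 0.5000]
t=1: π = [0.1042, 0.5000, 0.3958]
t=2: π = [0.1493, 0.5000, 0.3507]
t=3: π = [0.1418, 0.5000, 0.3582]

π = [0.1418, 0.5000, 0.3582]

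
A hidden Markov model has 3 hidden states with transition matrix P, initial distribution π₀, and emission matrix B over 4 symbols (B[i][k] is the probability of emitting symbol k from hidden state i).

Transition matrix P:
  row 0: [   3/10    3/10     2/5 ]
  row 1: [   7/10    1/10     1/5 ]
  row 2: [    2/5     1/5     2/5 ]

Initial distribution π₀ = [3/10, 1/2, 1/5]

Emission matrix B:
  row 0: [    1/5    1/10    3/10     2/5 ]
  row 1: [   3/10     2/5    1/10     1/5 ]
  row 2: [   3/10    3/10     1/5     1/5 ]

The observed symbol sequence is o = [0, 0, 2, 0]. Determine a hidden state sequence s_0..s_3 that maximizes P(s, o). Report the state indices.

t=0: δ = [6.000e-02, 1.500e-01, 6.000e-02]  (obs o_0=0)
t=1: δ = [2.100e-02, 5.400e-03, 9.000e-03]  ψ = [1, 0, 1]  (obs o_1=0)
t=2: δ = [1.890e-03, 6.300e-04, 1.680e-03]  ψ = [0, 0, 0]  (obs o_2=2)
t=3: δ = [1.344e-04, 1.701e-04, 2.268e-04]  ψ = [2, 0, 0]  (obs o_3=0)
backtrack: best end state = 2; path = [1, 0, 0, 2]

path = [1, 0, 0, 2]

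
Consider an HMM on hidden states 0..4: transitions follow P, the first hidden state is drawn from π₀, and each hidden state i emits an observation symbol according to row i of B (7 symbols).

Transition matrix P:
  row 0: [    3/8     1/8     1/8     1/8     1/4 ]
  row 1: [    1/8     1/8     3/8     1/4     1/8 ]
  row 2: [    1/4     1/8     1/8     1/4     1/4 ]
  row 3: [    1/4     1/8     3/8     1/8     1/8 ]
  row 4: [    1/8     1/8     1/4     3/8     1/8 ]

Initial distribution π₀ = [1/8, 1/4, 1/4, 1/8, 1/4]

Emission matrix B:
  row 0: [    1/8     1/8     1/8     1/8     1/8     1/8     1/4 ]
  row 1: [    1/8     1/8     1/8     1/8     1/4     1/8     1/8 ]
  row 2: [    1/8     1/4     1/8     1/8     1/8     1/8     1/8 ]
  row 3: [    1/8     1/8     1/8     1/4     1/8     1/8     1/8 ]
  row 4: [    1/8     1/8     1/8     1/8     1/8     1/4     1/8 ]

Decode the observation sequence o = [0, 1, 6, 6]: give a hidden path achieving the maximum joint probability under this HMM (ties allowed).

path = [1, 2, 0, 0]

t=0: δ = [1.562e-02, 3.125e-02, 3.125e-02, 1.562e-02, 3.125e-02]  (obs o_0=0)
t=1: δ = [9.766e-04, 4.883e-04, 2.930e-03, 1.465e-03, 9.766e-04]  ψ = [2, 1, 1, 4, 2]  (obs o_1=1)
t=2: δ = [1.831e-04, 4.578e-05, 6.866e-05, 9.155e-05, 9.155e-05]  ψ = [2, 2, 3, 2, 2]  (obs o_2=6)
t=3: δ = [1.717e-05, 2.861e-06, 4.292e-06, 4.292e-06, 5.722e-06]  ψ = [0, 0, 3, 4, 0]  (obs o_3=6)
backtrack: best end state = 0; path = [1, 2, 0, 0]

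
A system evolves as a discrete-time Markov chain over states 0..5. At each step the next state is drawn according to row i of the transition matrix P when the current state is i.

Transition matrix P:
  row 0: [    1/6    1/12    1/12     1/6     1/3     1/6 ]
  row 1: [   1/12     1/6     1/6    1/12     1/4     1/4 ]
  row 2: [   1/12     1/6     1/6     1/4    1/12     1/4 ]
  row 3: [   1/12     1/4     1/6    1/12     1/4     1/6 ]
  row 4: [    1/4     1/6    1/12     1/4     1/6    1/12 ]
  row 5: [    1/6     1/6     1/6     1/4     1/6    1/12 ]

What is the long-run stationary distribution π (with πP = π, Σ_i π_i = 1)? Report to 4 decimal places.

Balance equations π_j = Σ_i π_i·P[i][j]:
  π_0 = 1/6·π_0 + 1/12·π_1 + 1/12·π_2 + 1/12·π_3 + 1/4·π_4 + 1/6·π_5
  π_1 = 1/12·π_0 + 1/6·π_1 + 1/6·π_2 + 1/4·π_3 + 1/6·π_4 + 1/6·π_5
  π_2 = 1/12·π_0 + 1/6·π_1 + 1/6·π_2 + 1/6·π_3 + 1/12·π_4 + 1/6·π_5
  π_3 = 1/6·π_0 + 1/12·π_1 + 1/4·π_2 + 1/12·π_3 + 1/4·π_4 + 1/4·π_5
  π_4 = 1/3·π_0 + 1/4·π_1 + 1/12·π_2 + 1/4·π_3 + 1/6·π_4 + 1/6·π_5
  normalize: π_0 + π_1 + π_2 + π_3 + π_4 + π_5 = 1
Solving the linear system gives exactly π = [311/2168, 3679/21680, 38713/281840, 1949/10840, 29347/140920, 22751/140920].

π = [0.1435, 0.1697, 0.1374, 0.1798, 0.2083, 0.1614]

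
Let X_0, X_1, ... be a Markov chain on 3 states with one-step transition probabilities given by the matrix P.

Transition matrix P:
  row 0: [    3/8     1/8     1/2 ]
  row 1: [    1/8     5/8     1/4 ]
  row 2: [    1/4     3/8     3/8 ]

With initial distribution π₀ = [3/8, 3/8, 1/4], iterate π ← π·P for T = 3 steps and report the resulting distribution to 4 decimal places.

π = [0.2285, 0.4180, 0.3535]

t=0: π = [0.3750, 0.3750, 0.2500]
t=1: π = [0.2500, 0.3750, 0.3750]
t=2: π = [0.2344, 0.4063, 0.3594]
t=3: π = [0.2285, 0.4180, 0.3535]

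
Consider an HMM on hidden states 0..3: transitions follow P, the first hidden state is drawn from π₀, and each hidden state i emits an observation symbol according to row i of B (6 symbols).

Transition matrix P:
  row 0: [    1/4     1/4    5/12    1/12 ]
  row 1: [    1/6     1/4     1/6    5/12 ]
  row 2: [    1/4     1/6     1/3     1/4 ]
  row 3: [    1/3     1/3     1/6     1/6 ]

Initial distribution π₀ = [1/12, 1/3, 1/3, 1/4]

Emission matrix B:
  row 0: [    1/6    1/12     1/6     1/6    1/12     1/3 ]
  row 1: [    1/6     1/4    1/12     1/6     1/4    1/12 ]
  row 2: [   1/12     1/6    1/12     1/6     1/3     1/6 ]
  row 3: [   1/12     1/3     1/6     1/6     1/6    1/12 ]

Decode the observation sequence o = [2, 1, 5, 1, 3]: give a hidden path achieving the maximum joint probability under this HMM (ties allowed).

t=0: δ = [1.389e-02, 2.778e-02, 2.778e-02, 4.167e-02]  (obs o_0=2)
t=1: δ = [1.157e-03, 3.472e-03, 1.543e-03, 3.858e-03]  ψ = [3, 3, 2, 1]  (obs o_1=1)
t=2: δ = [4.287e-04, 1.072e-04, 1.072e-04, 1.206e-04]  ψ = [3, 3, 3, 1]  (obs o_2=5)
t=3: δ = [8.931e-06, 2.679e-05, 2.977e-05, 1.488e-05]  ψ = [0, 0, 0, 1]  (obs o_3=1)
t=4: δ = [1.240e-06, 1.116e-06, 1.654e-06, 1.861e-06]  ψ = [2, 1, 2, 1]  (obs o_4=3)
backtrack: best end state = 3; path = [1, 3, 0, 1, 3]

path = [1, 3, 0, 1, 3]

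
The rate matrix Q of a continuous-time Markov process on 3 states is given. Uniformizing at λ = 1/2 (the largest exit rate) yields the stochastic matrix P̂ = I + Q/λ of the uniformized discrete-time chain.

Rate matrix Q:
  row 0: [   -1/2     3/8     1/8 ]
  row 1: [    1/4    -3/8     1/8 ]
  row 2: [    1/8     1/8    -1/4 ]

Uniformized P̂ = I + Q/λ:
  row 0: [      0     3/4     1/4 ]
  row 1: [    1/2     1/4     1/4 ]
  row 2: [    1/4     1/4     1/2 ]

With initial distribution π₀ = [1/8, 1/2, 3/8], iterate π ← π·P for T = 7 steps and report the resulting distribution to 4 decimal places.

t=0: π = [0.1250, 0.5000, 0.3750]
t=1: π = [0.3438, 0.3125, 0.3438]
t=2: π = [0.2422, 0.4219, 0.3359]
t=3: π = [0.2949, 0.3711, 0.3340]
t=4: π = [0.2690, 0.3975, 0.3335]
t=5: π = [0.2821, 0.3845, 0.3334]
t=6: π = [0.2756, 0.3911, 0.3333]
t=7: π = [0.2789, 0.3878, 0.3333]

π = [0.2789, 0.3878, 0.3333]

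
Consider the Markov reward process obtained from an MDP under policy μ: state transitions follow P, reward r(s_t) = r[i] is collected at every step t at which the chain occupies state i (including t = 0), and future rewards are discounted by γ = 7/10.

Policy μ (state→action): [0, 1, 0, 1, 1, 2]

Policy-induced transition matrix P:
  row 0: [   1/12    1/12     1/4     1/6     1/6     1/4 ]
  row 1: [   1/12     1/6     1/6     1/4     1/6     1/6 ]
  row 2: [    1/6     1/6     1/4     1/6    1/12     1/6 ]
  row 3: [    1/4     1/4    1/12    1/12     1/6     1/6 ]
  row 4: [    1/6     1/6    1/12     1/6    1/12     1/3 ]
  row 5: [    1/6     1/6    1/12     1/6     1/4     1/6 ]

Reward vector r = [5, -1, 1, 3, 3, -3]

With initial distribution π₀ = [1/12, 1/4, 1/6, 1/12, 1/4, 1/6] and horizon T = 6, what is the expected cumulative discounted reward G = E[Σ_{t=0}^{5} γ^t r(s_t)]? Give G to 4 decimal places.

t=0: π = [0.0833, 0.2500, 0.1667, 0.0833, 0.2500, 0.1667], E[r] = 0.8333, γ^t·E[r] = 0.833333, running G = 0.833333
t=1: π = [0.1458, 0.1667, 0.1458, 0.1806, 0.1458, 0.2153], E[r] = 1.0417, γ^t·E[r] = 0.729167, running G = 1.562500
t=2: π = [0.1557, 0.1696, 0.1458, 0.1655, 0.1603, 0.2031], E[r] = 1.1227, γ^t·E[r] = 0.550116, running G = 2.112616
t=3: π = [0.1534, 0.1675, 0.1477, 0.1670, 0.1581, 0.2064], E[r] = 1.1032, γ^t·E[r] = 0.378398, running G = 2.491014
t=4: π = [0.1538, 0.1678, 0.1475, 0.1667, 0.1584, 0.2058], E[r] = 1.1068, γ^t·E[r] = 0.265738, running G = 2.756752
t=5: π = [0.1538, 0.1677, 0.1475, 0.1668, 0.1583, 0.2059], E[r] = 1.1062, γ^t·E[r] = 0.185916, running G = 2.942667

G = 2.9427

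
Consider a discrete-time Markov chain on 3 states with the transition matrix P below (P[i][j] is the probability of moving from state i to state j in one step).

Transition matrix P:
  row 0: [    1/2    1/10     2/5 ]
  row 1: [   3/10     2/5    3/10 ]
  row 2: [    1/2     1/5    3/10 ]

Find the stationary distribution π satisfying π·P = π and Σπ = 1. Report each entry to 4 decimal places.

Balance equations π_j = Σ_i π_i·P[i][j]:
  π_0 = 1/2·π_0 + 3/10·π_1 + 1/2·π_2
  π_1 = 1/10·π_0 + 2/5·π_1 + 1/5·π_2
  normalize: π_0 + π_1 + π_2 = 1
Solving the linear system gives exactly π = [6/13, 5/26, 9/26].

π = [0.4615, 0.1923, 0.3462]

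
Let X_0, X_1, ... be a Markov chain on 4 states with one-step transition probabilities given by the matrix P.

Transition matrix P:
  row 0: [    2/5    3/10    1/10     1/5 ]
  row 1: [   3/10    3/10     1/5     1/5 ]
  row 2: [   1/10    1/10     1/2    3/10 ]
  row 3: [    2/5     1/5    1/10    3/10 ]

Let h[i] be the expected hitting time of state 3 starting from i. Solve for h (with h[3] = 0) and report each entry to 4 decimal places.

h = [4.5255, 4.4526, 3.7956, 0.0000]

First-step conditioning: h[3] = 0; for i ≠ 3, h[i] = 1 + Σ_k P[i][k]·h[k].
  h[0] = 1 + 2/5·h[0] + 3/10·h[1] + 1/10·h[2]
  h[1] = 1 + 3/10·h[0] + 3/10·h[1] + 1/5·h[2]
  h[2] = 1 + 1/10·h[0] + 1/10·h[1] + 1/2·h[2]
Solving the 3×3 linear system over states ≠ 3 gives exactly h = [620/137, 610/137, 520/137, 0] (h[3] = 0 is the target).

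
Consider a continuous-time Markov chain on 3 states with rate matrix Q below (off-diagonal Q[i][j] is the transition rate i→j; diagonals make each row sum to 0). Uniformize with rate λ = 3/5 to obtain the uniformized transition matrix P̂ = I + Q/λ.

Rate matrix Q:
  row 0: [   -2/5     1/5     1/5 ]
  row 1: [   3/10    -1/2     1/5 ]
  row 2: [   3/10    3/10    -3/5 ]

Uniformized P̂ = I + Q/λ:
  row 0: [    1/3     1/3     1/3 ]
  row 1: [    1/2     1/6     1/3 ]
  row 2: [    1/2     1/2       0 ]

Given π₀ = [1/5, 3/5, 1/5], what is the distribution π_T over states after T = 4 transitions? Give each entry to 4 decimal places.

t=0: π = [0.2000, 0.6000, 0.2000]
t=1: π = [0.4667, 0.2667, 0.2667]
t=2: π = [0.4222, 0.3333, 0.2444]
t=3: π = [0.4296, 0.3185, 0.2519]
t=4: π = [0.4284, 0.3222, 0.2494]

π = [0.4284, 0.3222, 0.2494]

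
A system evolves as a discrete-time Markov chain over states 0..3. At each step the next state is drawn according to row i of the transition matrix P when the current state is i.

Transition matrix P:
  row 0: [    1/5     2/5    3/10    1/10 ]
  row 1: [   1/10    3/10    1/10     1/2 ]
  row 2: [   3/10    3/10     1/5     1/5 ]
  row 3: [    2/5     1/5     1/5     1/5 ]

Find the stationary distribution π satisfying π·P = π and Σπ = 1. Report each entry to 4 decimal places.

Balance equations π_j = Σ_i π_i·P[i][j]:
  π_0 = 1/5·π_0 + 1/10·π_1 + 3/10·π_2 + 2/5·π_3
  π_1 = 2/5·π_0 + 3/10·π_1 + 3/10·π_2 + 1/5·π_3
  π_2 = 3/10·π_0 + 1/10·π_1 + 1/5·π_2 + 1/5·π_3
  normalize: π_0 + π_1 + π_2 + π_3 = 1
Solving the linear system gives exactly π = [141/581, 173/581, 113/581, 22/83].

π = [0.2427, 0.2978, 0.1945, 0.2651]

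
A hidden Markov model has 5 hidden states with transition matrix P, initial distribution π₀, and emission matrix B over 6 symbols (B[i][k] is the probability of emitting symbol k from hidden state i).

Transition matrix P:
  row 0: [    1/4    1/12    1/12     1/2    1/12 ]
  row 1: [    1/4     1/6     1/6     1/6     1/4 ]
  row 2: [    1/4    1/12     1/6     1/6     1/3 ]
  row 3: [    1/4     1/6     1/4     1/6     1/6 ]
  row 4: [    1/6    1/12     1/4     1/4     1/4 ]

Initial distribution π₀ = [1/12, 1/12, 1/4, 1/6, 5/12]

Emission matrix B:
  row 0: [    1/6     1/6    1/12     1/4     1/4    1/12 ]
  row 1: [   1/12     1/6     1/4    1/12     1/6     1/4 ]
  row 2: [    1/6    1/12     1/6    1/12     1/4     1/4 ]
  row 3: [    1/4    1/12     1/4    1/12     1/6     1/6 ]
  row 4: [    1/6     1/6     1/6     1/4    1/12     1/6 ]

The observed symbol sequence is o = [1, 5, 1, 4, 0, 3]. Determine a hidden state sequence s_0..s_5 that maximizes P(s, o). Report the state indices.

path = [4, 2, 0, 0, 3, 0]

t=0: δ = [1.389e-02, 1.389e-02, 2.083e-02, 1.389e-02, 6.944e-02]  (obs o_0=1)
t=1: δ = [9.645e-04, 1.447e-03, 4.340e-03, 2.894e-03, 2.894e-03]  ψ = [4, 4, 4, 4, 4]  (obs o_1=5)
t=2: δ = [1.808e-04, 8.038e-05, 6.028e-05, 6.028e-05, 2.411e-04]  ψ = [2, 3, 2, 2, 2]  (obs o_2=1)
t=3: δ = [1.130e-05, 3.349e-06, 1.507e-05, 1.507e-05, 5.023e-06]  ψ = [0, 4, 4, 0, 4]  (obs o_3=4)
t=4: δ = [6.279e-07, 2.093e-07, 6.279e-07, 1.413e-06, 8.372e-07]  ψ = [2, 3, 3, 0, 2]  (obs o_4=0)
t=5: δ = [8.830e-08, 1.962e-08, 2.943e-08, 2.616e-08, 5.887e-08]  ψ = [3, 3, 3, 0, 3]  (obs o_5=3)
backtrack: best end state = 0; path = [4, 2, 0, 0, 3, 0]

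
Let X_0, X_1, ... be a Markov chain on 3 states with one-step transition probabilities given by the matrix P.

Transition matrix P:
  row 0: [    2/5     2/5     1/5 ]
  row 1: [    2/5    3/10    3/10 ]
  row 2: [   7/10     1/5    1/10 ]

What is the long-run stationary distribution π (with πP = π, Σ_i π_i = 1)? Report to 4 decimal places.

Balance equations π_j = Σ_i π_i·P[i][j]:
  π_0 = 2/5·π_0 + 2/5·π_1 + 7/10·π_2
  π_1 = 2/5·π_0 + 3/10·π_1 + 1/5·π_2
  normalize: π_0 + π_1 + π_2 = 1
Solving the linear system gives exactly π = [19/41, 40/123, 26/123].

π = [0.4634, 0.3252, 0.2114]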